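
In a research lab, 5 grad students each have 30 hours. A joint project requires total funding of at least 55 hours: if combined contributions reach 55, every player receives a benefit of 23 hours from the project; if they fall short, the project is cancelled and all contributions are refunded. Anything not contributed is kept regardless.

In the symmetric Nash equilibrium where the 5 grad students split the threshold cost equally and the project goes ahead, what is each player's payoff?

42 hours

Equal share of the threshold: 55/5 = 11.
At this profile no one gains by cutting their contribution: any cut drops the total below 55, the project is cancelled, contributions are refunded, and the deviator ends with 30, which is less than 30 − 11 + 23 = 42. Contributing more than 11 just wastes the excess. So contributing exactly 11 is a best response.
Each player's payoff: 30 − 11 + 23 = 42.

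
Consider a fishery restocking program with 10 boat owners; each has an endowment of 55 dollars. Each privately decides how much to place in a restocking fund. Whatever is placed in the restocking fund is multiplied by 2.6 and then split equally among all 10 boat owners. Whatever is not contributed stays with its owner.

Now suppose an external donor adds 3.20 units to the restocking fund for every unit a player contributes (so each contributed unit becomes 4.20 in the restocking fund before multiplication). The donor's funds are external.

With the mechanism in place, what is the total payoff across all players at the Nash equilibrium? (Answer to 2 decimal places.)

6006.00 dollars

Under the mechanism each unit contributed yields 2.6 × 4.20 / 10 = 1.0920 back to its contributor per unit of net cost, which exceeds 1, making full contribution the dominant choice for everyone.
So the Nash equilibrium is full contribution by all 10; the group earns 2.6 × 4.20 × 550 = 6006.00.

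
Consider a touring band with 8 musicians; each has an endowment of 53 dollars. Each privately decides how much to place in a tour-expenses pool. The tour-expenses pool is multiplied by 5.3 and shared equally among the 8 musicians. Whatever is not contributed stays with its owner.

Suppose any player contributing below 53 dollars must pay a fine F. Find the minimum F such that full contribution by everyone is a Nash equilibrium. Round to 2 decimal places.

17.89 dollars

Given the others contribute fully, the best deviation is to contribute 0 (any partial contribution still incurs the fine and gives up units whose private return 0.6625 is below 1).
Deviating from 53 to 0 saves 53 dollars but forfeits the deviator's share of the drop in the tour-expenses pool: 5.3/8 × 53 = 35.11.
So the deviation gain is 53 − 35.11 = 17.89, and the fine must be at least 17.89 dollars to wipe it out.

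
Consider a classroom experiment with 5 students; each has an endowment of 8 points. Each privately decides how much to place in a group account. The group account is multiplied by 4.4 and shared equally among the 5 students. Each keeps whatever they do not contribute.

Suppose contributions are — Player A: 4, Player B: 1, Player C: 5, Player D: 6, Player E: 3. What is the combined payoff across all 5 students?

Total contributed: 4 + 1 + 5 + 6 + 3 = 19; total kept: 5 × 8 − 19 = 21.
The group account pays out 4.4 × 19 = 83.60 in aggregate.
Group total = 21 + 83.60 = 104.60.

104.60 points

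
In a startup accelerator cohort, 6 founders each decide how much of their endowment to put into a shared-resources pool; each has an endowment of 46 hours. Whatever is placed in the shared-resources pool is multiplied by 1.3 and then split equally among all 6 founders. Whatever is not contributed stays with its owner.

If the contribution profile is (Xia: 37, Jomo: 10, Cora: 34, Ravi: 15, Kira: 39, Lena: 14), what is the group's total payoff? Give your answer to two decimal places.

Total contributed: 37 + 10 + 34 + 15 + 39 + 14 = 149; total kept: 6 × 46 − 149 = 127.
The shared-resources pool pays out 1.3 × 149 = 193.70 in aggregate.
Group total = 127 + 193.70 = 320.70.

320.70 hours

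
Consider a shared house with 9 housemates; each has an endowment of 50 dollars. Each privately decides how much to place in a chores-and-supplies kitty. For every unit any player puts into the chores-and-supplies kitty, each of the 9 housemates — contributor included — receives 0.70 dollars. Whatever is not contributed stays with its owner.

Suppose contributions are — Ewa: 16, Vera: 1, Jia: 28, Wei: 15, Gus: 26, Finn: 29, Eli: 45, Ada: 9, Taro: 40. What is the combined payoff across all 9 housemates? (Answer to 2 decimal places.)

1557.70 dollars

Total contributed: 16 + 1 + 28 + 15 + 26 + 29 + 45 + 9 + 40 = 209; total kept: 9 × 50 − 209 = 241.
The chores-and-supplies kitty pays out 0.70 × 9 × 209 = 1316.70 in aggregate.
Group total = 241 + 1316.70 = 1557.70.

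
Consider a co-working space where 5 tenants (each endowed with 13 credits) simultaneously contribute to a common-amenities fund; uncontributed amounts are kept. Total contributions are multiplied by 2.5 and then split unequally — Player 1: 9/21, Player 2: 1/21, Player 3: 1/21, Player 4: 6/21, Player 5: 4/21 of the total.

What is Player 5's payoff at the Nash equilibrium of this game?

A player with share s gets back 2.5·s per unit contributed, so full contribution is dominant for anyone with s > 1/2.5 = 0.4000 and zero contribution is dominant for anyone below.
The only share above 0.4000 is Player 1's 9/21, contributing 13; the remaining 4 contribute 0. Total contributed: 13.
Player 5 keeps 13 and receives 2.5 × 13 × 4/21 = 6.19 from the common-amenities fund, for a payoff of 19.19.

19.19 credits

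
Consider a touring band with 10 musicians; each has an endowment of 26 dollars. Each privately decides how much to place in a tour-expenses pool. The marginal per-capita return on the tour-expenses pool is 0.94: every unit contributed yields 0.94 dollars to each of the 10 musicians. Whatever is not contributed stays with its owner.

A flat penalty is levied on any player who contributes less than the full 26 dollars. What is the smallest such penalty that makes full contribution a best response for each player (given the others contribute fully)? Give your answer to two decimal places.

Given the others contribute fully, the best deviation is to contribute 0 (any partial contribution still incurs the fine and gives up units whose private return 0.94 is below 1).
Deviating from 26 to 0 saves 26 dollars but forfeits the deviator's share of the drop in the tour-expenses pool: 0.94 × 26 = 24.44.
So the deviation gain is 26 − 24.44 = 1.56, and the fine must be at least 1.56 dollars to wipe it out.

1.56 dollars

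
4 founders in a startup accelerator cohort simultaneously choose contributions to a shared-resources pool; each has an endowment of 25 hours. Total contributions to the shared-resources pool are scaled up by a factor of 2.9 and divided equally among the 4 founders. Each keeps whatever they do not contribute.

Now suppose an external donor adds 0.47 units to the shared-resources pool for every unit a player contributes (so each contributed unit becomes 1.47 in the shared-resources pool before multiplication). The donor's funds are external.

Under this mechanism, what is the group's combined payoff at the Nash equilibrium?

426.30 hours

With the mechanism, a contributed unit returns 2.9 × 1.47 / 4 = 1.0658 per unit of net cost to the contributor — now above 1 — so contributing fully is weakly dominant for every player.
At the Nash equilibrium everyone contributes 25. Group total payoff = 2.9 × 1.47 × 100 = 426.30.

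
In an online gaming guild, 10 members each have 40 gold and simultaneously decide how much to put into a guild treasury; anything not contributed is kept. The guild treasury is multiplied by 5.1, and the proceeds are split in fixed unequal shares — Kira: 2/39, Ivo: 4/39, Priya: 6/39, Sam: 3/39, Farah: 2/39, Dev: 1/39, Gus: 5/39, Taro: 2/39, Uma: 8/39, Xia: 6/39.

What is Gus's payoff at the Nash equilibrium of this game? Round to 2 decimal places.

66.15 gold

Player j's private return per contributed unit is 5.1 × (j's share). Contributing is weakly dominant for j when that share is at least 1/5.1 = 0.1961, and contributing 0 is dominant otherwise.
The only share above 0.1961 is Uma's 8/39, contributing 40; the remaining 9 contribute 0. Total contributed: 40.
Gus keeps 40 and receives 5.1 × 40 × 5/39 = 26.15 from the guild treasury, for a payoff of 66.15.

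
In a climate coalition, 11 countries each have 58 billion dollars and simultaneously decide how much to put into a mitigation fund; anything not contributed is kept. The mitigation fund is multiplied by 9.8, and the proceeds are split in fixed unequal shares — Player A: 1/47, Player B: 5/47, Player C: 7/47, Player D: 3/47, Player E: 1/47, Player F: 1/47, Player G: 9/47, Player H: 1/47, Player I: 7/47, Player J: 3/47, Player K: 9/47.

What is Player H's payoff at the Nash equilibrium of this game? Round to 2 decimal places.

118.47 billion dollars

For player j, contributing a unit is worthwhile iff 9.8 × (j's share) ≥ 1, i.e. iff j's share is at least 0.1020.
The shares above 0.1020 belong to Player B, Player C, Player G, Player I and Player K, contributing 58 each; the remaining 6 contribute 0. Total contributed: 290.
Player H keeps 58 and receives 9.8 × 290 × 1/47 = 60.47 from the mitigation fund, for a payoff of 118.47.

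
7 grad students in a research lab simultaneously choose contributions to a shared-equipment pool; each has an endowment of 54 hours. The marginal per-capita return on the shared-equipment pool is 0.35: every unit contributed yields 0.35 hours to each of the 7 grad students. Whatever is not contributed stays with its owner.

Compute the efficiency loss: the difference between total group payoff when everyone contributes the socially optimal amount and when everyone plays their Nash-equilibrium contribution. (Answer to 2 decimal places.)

The private return per contributed unit is 0.35 < 1, so contributing 0 is dominant for every player. At the Nash equilibrium everyone keeps their 54, and the group total is 7 × 54 = 378.
Each contributed unit returns 2.450 to the group as a whole (0.35 to each of 7 players), which exceeds 1, so the social optimum is full contribution: group total = 2.450 × 378 = 926.10.
Efficiency loss = 926.10 − 378 = 548.10.

548.10 hours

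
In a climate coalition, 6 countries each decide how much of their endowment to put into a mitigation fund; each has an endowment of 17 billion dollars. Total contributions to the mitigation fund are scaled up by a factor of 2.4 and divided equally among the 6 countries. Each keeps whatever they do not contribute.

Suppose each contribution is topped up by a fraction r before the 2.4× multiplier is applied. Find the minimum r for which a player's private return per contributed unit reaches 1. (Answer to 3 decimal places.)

With matching at rate r, one contributed unit becomes (1 + r) in the mitigation fund and returns 2.4 × (1 + r) / 6 to the contributor.
Setting this equal to 1: 1 + r = 6/2.4 = 2.5000.
So the minimum matching rate is r = 2.5000 − 1 = 1.500.

1.500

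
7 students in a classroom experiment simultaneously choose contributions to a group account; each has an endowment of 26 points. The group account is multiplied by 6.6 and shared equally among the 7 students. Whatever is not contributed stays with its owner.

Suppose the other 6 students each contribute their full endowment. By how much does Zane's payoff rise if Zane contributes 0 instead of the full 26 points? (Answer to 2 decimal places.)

Switching from a contribution of 26 to 0 lets Zane keep an extra 26 points, but lowers the group account by 26, which costs Zane their own share of that drop: 6.6/7 × 26 = 24.51.
Net gain = 26 − 24.51 = 1.49. The private return per contributed unit (0.9429) is below 1, so free-riding is indeed the best response regardless of what the others do.

1.49 points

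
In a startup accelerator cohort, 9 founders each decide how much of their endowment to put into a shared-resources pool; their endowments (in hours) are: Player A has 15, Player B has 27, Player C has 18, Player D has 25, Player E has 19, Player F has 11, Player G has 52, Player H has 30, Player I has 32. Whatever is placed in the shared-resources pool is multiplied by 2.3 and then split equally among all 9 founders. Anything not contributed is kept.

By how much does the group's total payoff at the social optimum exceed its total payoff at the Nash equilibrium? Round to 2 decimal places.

297.70 hours

The private return per contributed unit is 2.3/9 = 0.2556 < 1 for every player regardless of endowment, so the Nash equilibrium is zero contribution and the group total is Σ E_j = 15 + 27 + 18 + 25 + 19 + 11 + 52 + 30 + 32 = 229.
Each contributed unit returns 2.300 to the group, so the social optimum is full contribution by everyone: group total = 2.300 × 229 = 526.70.
Efficiency loss = (2.300 − 1) × 229 = 297.70.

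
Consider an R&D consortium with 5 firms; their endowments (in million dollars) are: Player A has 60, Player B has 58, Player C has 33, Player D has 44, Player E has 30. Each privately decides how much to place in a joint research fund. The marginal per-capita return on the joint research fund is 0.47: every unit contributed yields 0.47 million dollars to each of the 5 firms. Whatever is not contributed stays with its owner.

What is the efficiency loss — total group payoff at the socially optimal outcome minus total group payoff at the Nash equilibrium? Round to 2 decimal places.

The private return per contributed unit is 0.47 < 1 for everyone, so the Nash equilibrium is zero contribution and the group total is Σ E_j = 60 + 58 + 33 + 44 + 30 = 225.
Each contributed unit returns 2.350 to the group, so the social optimum is full contribution by everyone: group total = 2.350 × 225 = 528.75.
Efficiency loss = (2.350 − 1) × 225 = 303.75.

303.75 million dollars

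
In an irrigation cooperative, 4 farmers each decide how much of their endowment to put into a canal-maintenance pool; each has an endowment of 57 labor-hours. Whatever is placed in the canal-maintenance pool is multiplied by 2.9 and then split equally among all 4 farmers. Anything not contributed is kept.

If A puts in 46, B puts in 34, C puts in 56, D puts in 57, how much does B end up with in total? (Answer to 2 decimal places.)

162.93 labor-hours

Total contributed: 46 + 34 + 56 + 57 = 193.
Each receives 2.9 × 193 / 4 = 139.93 from the canal-maintenance pool.
B keeps 57 − 34 = 23, so B's payoff is 23 + 139.93 = 162.93.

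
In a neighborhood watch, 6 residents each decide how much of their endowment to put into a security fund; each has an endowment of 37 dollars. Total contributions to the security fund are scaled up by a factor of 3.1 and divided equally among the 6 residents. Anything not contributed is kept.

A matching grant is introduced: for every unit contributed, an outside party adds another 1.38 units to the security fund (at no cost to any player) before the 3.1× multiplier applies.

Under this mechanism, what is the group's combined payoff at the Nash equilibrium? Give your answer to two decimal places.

The effective private return per unit is now 3.1 × 2.38 / 6 = 1.2297 > 1, so every player's dominant strategy flips to full contribution.
So the Nash equilibrium is full contribution by all 6; the group earns 3.1 × 2.38 × 222 = 1637.92.

1637.92 dollars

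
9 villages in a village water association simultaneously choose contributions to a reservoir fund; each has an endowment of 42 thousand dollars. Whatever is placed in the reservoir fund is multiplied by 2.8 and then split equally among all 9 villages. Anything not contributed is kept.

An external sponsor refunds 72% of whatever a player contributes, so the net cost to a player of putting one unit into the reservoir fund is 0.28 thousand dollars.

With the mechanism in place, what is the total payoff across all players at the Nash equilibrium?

With the mechanism, a contributed unit returns (2.8/9) / 0.28 = 1.1111 per unit of net cost to the contributor — now above 1 — so contributing fully is weakly dominant for every player.
So the Nash equilibrium is full contribution by all 9; the group earns 9 × (42 × 0.72 + 2.8 × 42) = 1330.56.

1330.56 thousand dollars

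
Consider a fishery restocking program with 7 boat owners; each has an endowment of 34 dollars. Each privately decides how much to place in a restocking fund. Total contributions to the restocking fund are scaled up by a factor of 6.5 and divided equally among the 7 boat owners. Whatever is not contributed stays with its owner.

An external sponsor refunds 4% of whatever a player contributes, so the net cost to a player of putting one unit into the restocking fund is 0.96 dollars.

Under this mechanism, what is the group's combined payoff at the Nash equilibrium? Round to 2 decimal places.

238.00 dollars

With the mechanism, a contributed unit returns (6.5/7) / 0.96 = 0.9673 per unit of net cost — still below 1 — so contributing 0 remains dominant for every player.
Everyone keeps their endowment and the group total is 7 × 34 = 238.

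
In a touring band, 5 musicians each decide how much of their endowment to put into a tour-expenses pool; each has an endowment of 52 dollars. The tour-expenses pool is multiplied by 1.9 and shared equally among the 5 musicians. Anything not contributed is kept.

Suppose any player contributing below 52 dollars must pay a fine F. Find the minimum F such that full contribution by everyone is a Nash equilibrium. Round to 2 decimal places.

32.24 dollars

Given the others contribute fully, the best deviation is to contribute 0 (any partial contribution still incurs the fine and gives up units whose private return 0.3800 is below 1).
Deviating from 52 to 0 saves 52 dollars but forfeits the deviator's share of the drop in the tour-expenses pool: 1.9/5 × 52 = 19.76.
So the deviation gain is 52 − 19.76 = 32.24, and the fine must be at least 32.24 dollars to wipe it out.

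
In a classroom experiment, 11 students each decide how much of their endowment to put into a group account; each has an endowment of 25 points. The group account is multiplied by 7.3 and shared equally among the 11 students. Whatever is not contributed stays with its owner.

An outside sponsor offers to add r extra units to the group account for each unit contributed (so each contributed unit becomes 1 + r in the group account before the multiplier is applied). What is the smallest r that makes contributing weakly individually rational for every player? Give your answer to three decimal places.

With matching at rate r, one contributed unit becomes (1 + r) in the group account and returns 7.3 × (1 + r) / 11 to the contributor.
Setting this equal to 1: 1 + r = 11/7.3 = 1.5068.
So the minimum matching rate is r = 1.5068 − 1 = 0.507.

0.507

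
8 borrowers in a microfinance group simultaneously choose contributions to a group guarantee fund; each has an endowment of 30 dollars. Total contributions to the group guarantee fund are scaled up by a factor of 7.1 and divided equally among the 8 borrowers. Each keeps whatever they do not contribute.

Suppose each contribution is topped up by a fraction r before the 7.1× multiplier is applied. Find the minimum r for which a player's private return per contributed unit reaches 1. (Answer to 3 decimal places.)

0.127

With matching at rate r, one contributed unit becomes (1 + r) in the group guarantee fund and returns 7.1 × (1 + r) / 8 to the contributor.
Setting this equal to 1: 1 + r = 8/7.1 = 1.1268.
So the minimum matching rate is r = 1.1268 − 1 = 0.127.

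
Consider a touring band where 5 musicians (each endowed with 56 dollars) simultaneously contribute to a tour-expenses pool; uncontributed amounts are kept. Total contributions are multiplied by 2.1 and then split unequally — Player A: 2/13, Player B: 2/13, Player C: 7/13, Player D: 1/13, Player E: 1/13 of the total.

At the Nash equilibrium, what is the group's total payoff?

Each unit j contributes comes back to j as 2.1 × (j's share), so j prefers to contribute only if that share exceeds 1/2.1 = 0.4762; otherwise keeping the unit dominates.
Player C alone (share 7/13) is above the threshold, contributing 56; the remaining 4 contribute 0. Total contributed: 56.
The tour-expenses pool pays out 2.1 × 56 = 117.60 in total (split across the unequal shares, but the aggregate is all that matters for the group sum).
The 4 free-riders keep 56 each, adding 224. Group total = 224 + 117.60 = 341.60.

341.60 dollars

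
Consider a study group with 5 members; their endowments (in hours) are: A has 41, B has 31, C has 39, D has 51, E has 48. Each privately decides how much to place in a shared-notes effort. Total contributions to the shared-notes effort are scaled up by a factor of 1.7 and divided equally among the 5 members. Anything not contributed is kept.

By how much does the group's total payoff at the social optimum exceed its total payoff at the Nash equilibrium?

147.00 hours

The private return per contributed unit is 1.7/5 = 0.3400 < 1 for every player regardless of endowment, so the Nash equilibrium is zero contribution and the group total is Σ E_j = 41 + 31 + 39 + 51 + 48 = 210.
Each contributed unit returns 1.700 to the group, so the social optimum is full contribution by everyone: group total = 1.700 × 210 = 357.00.
Efficiency loss = (1.700 − 1) × 210 = 147.00.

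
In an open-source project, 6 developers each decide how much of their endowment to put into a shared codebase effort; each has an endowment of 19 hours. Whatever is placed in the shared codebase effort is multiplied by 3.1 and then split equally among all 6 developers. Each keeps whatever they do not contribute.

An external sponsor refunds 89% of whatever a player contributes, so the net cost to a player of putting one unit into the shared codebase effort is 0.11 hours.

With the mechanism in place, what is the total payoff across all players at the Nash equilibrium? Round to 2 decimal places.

454.86 hours

The effective private return per unit is now (3.1/6) / 0.11 = 4.6970 > 1, so every player's dominant strategy flips to full contribution.
So the Nash equilibrium is full contribution by all 6; the group earns 6 × (19 × 0.89 + 3.1 × 19) = 454.86.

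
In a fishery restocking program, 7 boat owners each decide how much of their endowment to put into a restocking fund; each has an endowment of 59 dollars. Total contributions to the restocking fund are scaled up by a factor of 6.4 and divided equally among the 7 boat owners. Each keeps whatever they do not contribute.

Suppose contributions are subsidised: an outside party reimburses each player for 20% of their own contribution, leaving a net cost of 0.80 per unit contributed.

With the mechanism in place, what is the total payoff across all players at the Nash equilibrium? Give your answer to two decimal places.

The effective private return per unit is now (6.4/7) / 0.80 = 1.1429 > 1, so every player's dominant strategy flips to full contribution.
So the Nash equilibrium is full contribution by all 7; the group earns 7 × (59 × 0.20 + 6.4 × 59) = 2725.80.

2725.80 dollars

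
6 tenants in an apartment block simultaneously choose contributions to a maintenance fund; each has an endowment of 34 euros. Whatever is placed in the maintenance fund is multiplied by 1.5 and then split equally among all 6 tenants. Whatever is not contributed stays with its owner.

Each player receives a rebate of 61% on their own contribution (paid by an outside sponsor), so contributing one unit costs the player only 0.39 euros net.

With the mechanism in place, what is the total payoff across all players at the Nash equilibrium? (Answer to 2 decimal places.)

With the mechanism, a contributed unit returns (1.5/6) / 0.39 = 0.6410 per unit of net cost — still below 1 — so contributing 0 remains dominant for every player.
At the Nash equilibrium no one contributes; group total payoff = 6 × 34 = 204.

204.00 euros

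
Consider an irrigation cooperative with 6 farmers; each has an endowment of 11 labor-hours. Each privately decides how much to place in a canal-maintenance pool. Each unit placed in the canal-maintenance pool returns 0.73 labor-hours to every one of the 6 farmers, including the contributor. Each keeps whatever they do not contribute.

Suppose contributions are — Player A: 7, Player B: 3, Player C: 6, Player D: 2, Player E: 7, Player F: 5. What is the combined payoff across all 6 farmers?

167.40 labor-hours

Total contributed: 7 + 3 + 6 + 2 + 7 + 5 = 30; total kept: 6 × 11 − 30 = 36.
The canal-maintenance pool pays out 0.73 × 6 × 30 = 131.40 in aggregate.
Group total = 36 + 131.40 = 167.40.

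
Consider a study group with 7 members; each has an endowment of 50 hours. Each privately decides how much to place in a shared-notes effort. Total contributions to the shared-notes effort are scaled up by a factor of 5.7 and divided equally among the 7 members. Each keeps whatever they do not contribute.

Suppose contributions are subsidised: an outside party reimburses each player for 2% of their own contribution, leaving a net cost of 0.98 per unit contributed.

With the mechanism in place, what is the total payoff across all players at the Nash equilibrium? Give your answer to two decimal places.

With the mechanism, a contributed unit returns (5.7/7) / 0.98 = 0.8309 per unit of net cost — still below 1 — so contributing 0 remains dominant for every player.
Everyone keeps their endowment and the group total is 7 × 50 = 350.

350.00 hours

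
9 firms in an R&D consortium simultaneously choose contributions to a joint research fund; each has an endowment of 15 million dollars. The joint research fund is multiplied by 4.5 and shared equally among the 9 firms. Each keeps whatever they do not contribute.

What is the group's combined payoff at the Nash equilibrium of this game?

Each contributed unit returns 4.5/9 = 0.5000 to its contributor — below 1 — so contributing 0 is dominant for every player. At the Nash equilibrium everyone keeps their 15, and the group total is 9 × 15 = 135.

135.00 million dollars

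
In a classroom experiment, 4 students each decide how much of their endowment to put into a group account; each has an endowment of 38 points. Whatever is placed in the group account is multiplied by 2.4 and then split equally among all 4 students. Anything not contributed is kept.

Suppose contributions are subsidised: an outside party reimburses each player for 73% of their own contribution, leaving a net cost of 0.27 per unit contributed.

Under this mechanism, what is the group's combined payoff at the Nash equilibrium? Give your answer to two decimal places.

With the mechanism, a contributed unit returns (2.4/4) / 0.27 = 2.2222 per unit of net cost to the contributor — now above 1 — so contributing fully is weakly dominant for every player.
At the Nash equilibrium everyone contributes 38. Group total payoff = 4 × (38 × 0.73 + 2.4 × 38) = 475.76.

475.76 points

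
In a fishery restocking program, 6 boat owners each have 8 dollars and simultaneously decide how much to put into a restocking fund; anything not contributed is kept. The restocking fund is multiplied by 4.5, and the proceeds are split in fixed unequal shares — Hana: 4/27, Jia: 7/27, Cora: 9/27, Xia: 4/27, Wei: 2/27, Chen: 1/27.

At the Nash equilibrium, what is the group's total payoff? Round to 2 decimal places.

Each unit j contributes comes back to j as 4.5 × (j's share), so j prefers to contribute only if that share exceeds 1/4.5 = 0.2222; otherwise keeping the unit dominates.
The shares above 0.2222 belong to Jia and Cora, contributing 8 each; the remaining 4 contribute 0. Total contributed: 16.
The restocking fund pays out 4.5 × 16 = 72.00 in total (split across the unequal shares, but the aggregate is all that matters for the group sum).
The 4 free-riders keep 8 each, adding 32. Group total = 32 + 72.00 = 104.00.

104.00 dollars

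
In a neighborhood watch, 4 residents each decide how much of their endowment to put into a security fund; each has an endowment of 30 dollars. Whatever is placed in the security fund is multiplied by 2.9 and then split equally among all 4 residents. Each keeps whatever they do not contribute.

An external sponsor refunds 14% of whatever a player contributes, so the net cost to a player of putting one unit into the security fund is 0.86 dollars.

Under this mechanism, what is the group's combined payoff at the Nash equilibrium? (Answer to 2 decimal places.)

With the mechanism, a contributed unit returns (2.9/4) / 0.86 = 0.8430 per unit of net cost — still below 1 — so contributing 0 remains dominant for every player.
Everyone keeps their endowment and the group total is 4 × 30 = 120.

120.00 dollars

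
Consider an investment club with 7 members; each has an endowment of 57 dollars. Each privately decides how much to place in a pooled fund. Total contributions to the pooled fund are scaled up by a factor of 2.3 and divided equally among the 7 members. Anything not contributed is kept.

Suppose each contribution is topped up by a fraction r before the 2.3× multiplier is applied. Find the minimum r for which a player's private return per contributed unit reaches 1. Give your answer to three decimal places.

With matching at rate r, one contributed unit becomes (1 + r) in the pooled fund and returns 2.3 × (1 + r) / 7 to the contributor.
Setting this equal to 1: 1 + r = 7/2.3 = 3.0435.
So the minimum matching rate is r = 3.0435 − 1 = 2.043.

2.043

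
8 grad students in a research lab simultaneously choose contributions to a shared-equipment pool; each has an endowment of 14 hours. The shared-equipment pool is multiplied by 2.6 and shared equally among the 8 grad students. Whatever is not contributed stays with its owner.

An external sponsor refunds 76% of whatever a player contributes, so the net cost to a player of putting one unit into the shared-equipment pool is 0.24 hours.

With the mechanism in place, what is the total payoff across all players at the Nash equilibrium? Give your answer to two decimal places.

376.32 hours

With the mechanism, a contributed unit returns (2.6/8) / 0.24 = 1.3542 per unit of net cost to the contributor — now above 1 — so contributing fully is weakly dominant for every player.
At the Nash equilibrium everyone contributes 14. Group total payoff = 8 × (14 × 0.76 + 2.6 × 14) = 376.32.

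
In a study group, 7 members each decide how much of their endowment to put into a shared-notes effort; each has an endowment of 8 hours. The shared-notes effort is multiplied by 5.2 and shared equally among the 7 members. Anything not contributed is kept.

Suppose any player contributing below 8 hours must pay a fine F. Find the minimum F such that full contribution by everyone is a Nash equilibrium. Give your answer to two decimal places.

Given the others contribute fully, the best deviation is to contribute 0 (any partial contribution still incurs the fine and gives up units whose private return 0.7429 is below 1).
Deviating from 8 to 0 saves 8 hours but forfeits the deviator's share of the drop in the shared-notes effort: 5.2/7 × 8 = 5.94.
So the deviation gain is 8 − 5.94 = 2.06, and the fine must be at least 2.06 hours to wipe it out.

2.06 hours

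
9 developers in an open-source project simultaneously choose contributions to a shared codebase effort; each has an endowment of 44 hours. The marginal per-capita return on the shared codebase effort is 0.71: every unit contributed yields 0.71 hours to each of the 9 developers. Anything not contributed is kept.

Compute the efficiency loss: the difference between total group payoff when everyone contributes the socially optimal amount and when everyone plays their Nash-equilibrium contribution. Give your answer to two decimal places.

The private return per contributed unit is 0.71 < 1, so contributing 0 is dominant for every player. At the Nash equilibrium everyone keeps their 44, and the group total is 9 × 44 = 396.
Each contributed unit returns 6.390 to the group as a whole (0.71 to each of 9 players), which exceeds 1, so the social optimum is full contribution: group total = 6.390 × 396 = 2530.44.
Efficiency loss = 2530.44 − 396 = 2134.44.

2134.44 hours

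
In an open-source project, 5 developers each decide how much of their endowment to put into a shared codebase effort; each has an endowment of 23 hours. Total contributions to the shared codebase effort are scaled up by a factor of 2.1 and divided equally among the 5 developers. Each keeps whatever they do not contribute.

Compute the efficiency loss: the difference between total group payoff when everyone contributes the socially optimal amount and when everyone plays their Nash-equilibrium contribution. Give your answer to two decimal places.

126.50 hours

Each contributed unit returns 2.1/5 = 0.4200 to its contributor — below 1 — so contributing 0 is dominant for every player. At the Nash equilibrium everyone keeps their 23, and the group total is 5 × 23 = 115.
Each contributed unit returns 2.100 to the group as a whole (0.4200 to each of 5 players), which exceeds 1, so the social optimum is full contribution: group total = 2.100 × 115 = 241.50.
Efficiency loss = 241.50 − 115 = 126.50.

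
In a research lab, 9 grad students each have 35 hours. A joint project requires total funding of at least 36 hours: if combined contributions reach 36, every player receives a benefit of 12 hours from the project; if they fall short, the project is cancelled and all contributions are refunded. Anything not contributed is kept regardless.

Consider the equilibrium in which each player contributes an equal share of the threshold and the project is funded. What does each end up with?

Equal share of the threshold: 36/9 = 4.
At this profile no one gains by cutting their contribution: any cut drops the total below 36, the project is cancelled, contributions are refunded, and the deviator ends with 35, which is less than 35 − 4 + 12 = 43. Contributing more than 4 just wastes the excess. So contributing exactly 4 is a best response.
Each player's payoff: 35 − 4 + 12 = 43.

43 hours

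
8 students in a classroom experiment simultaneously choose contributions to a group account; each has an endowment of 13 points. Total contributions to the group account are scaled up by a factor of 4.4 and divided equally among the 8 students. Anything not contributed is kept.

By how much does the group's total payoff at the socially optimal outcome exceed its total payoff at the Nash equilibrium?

Each contributed unit returns 4.4/8 = 0.5500 to its contributor — below 1 — so contributing 0 is dominant for every player. At the Nash equilibrium everyone keeps their 13, and the group total is 8 × 13 = 104.
Each contributed unit returns 4.400 to the group as a whole (0.5500 to each of 8 players), which exceeds 1, so the social optimum is full contribution: group total = 4.400 × 104 = 457.60.
Efficiency loss = 457.60 − 104 = 353.60.

353.60 points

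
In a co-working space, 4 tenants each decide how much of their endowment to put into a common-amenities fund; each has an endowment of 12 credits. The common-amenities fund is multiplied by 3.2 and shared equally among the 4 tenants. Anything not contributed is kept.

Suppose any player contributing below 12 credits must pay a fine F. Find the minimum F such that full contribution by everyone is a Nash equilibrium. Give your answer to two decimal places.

Given the others contribute fully, the best deviation is to contribute 0 (any partial contribution still incurs the fine and gives up units whose private return 0.8000 is below 1).
Deviating from 12 to 0 saves 12 credits but forfeits the deviator's share of the drop in the common-amenities fund: 3.2/4 × 12 = 9.60.
So the deviation gain is 12 − 9.60 = 2.40, and the fine must be at least 2.40 credits to wipe it out.

2.40 credits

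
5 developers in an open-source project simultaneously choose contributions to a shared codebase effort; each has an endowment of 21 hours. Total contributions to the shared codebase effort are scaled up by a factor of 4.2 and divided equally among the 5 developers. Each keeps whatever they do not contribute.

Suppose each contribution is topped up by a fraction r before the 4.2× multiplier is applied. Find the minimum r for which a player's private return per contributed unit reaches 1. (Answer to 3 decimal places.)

0.190

With matching at rate r, one contributed unit becomes (1 + r) in the shared codebase effort and returns 4.2 × (1 + r) / 5 to the contributor.
Setting this equal to 1: 1 + r = 5/4.2 = 1.1905.
So the minimum matching rate is r = 1.1905 − 1 = 0.190.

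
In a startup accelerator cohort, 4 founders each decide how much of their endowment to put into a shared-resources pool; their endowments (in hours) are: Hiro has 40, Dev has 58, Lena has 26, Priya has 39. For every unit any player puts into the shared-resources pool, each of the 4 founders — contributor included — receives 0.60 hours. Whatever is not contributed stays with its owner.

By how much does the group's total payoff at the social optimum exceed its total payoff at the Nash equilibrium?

The private return per contributed unit is 0.60 < 1 for everyone, so the Nash equilibrium is zero contribution and the group total is Σ E_j = 40 + 58 + 26 + 39 = 163.
Each contributed unit returns 2.400 to the group, so the social optimum is full contribution by everyone: group total = 2.400 × 163 = 391.20.
Efficiency loss = (2.400 − 1) × 163 = 228.20.

228.20 hours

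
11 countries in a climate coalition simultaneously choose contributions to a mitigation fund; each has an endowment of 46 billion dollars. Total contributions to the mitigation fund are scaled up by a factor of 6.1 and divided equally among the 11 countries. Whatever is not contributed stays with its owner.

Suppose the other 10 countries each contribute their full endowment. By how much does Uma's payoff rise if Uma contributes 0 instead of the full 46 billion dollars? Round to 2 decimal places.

Switching from a contribution of 46 to 0 lets Uma keep an extra 46 billion dollars, but lowers the mitigation fund by 46, which costs Uma their own share of that drop: 6.1/11 × 46 = 25.51.
Net gain = 46 − 25.51 = 20.49. The private return per contributed unit (0.5545) is below 1, so free-riding is indeed the best response regardless of what the others do.

20.49 billion dollars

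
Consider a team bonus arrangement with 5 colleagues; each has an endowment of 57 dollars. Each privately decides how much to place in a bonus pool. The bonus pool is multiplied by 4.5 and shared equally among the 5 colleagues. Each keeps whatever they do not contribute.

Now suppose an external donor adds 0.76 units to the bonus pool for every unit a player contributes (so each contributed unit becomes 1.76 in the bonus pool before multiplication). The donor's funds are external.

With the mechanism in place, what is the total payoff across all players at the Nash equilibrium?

2257.20 dollars

With the mechanism, a contributed unit returns 4.5 × 1.76 / 5 = 1.5840 per unit of net cost to the contributor — now above 1 — so contributing fully is weakly dominant for every player.
So the Nash equilibrium is full contribution by all 5; the group earns 4.5 × 1.76 × 285 = 2257.20.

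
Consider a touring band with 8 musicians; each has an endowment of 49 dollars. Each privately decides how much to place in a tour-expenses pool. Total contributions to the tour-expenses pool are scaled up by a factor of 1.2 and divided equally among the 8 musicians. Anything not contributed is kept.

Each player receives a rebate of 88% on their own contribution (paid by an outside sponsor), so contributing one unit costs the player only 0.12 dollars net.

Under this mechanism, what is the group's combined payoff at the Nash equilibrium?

815.36 dollars

With the mechanism, a contributed unit returns (1.2/8) / 0.12 = 1.2500 per unit of net cost to the contributor — now above 1 — so contributing fully is weakly dominant for every player.
So the Nash equilibrium is full contribution by all 8; the group earns 8 × (49 × 0.88 + 1.2 × 49) = 815.36.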